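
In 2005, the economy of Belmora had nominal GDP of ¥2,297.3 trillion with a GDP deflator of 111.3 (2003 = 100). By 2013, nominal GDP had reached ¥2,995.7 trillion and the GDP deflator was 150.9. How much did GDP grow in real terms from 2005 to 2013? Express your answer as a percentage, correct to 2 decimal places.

-3.82%

Real GDP 2005 = 2297.3 / 1.113 = 2064.06.
Real GDP 2013 = 2995.7 / 1.509 = 1985.22.
Real growth = 1985.22 / 2064.06 − 1 = -0.0382.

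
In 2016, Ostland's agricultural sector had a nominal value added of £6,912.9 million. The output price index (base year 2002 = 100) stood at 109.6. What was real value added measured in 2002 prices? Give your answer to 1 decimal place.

Real value added = Nominal / (output price index/100) = 6912.9 / 1.096 = 6307.39.

£6,307.4 million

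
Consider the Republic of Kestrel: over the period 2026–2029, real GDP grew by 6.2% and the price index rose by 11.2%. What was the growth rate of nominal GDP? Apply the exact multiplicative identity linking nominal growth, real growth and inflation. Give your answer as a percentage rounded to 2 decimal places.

18.09%

(1 + g_nom) = (1 + g_real)(1 + π) = 1.0620 × 1.1120 = 1.18094.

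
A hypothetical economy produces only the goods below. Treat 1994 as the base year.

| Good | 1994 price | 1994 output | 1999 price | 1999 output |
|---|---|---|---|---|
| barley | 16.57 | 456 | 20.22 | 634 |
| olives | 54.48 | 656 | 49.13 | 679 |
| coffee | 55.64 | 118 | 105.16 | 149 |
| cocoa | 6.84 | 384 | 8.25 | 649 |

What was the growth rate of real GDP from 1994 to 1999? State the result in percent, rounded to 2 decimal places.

14.75%

Real GDP 1994 = Nominal GDP 1994 = 16.57·456 + 54.48·656 + 55.64·118 + 6.84·384 = 52486.88.
Real GDP 1999 (at 1994 prices) = 16.57·634 + 54.48·679 + 55.64·149 + 6.84·649 = 60226.82.
Real growth = 60226.82/52486.88 − 1 = 0.1475.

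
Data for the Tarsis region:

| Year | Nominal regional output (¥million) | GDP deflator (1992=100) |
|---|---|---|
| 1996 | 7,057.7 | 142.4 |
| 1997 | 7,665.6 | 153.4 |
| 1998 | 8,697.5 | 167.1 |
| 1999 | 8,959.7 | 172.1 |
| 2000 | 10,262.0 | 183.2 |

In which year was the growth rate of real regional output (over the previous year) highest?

1997: real = 7665.6/1.534 = 4997.13; growth vs 1996 (4956.25) = 0.82%.
1998: real = 8697.5/1.671 = 5204.97; growth vs 1997 (4997.13) = 4.16%.
1999: real = 8959.7/1.721 = 5206.10; growth vs 1998 (5204.97) = 0.02%.
2000: real = 10262.0/1.832 = 5601.53; growth vs 1999 (5206.10) = 7.60%.

2000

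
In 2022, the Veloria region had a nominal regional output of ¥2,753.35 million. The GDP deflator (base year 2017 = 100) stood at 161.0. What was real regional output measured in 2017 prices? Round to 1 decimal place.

¥1,710.2 million

Real regional output = Nominal / (GDP deflator/100) = 2753.35 / 1.610 = 1710.16.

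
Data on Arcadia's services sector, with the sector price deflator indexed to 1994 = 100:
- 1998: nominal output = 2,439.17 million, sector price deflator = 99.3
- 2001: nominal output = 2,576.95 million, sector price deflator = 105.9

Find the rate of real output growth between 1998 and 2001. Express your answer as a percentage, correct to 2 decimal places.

Deflate each year: 1998 → 2439.17/0.993 = 2456.36; 2001 → 2576.95/1.059 = 2433.38.
So real output changed by 2433.38/2456.36 − 1 = -0.0094, i.e. -0.94%.

-0.94%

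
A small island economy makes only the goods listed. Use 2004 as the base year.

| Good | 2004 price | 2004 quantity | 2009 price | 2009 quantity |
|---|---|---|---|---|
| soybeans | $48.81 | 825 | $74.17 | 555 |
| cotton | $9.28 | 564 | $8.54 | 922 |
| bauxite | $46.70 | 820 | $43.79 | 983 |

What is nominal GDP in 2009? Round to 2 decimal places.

Nominal GDP 2009 = Σ (p_2009 × q_2009) = 74.17·555 + 8.54·922 + 43.79·983 = 92083.80.

$92083.80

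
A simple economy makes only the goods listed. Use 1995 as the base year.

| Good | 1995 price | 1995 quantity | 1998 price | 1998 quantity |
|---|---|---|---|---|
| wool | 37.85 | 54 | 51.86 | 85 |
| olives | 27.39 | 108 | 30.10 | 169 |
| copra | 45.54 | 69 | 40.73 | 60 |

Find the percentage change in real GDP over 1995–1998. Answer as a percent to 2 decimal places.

Real GDP 1995 = Nominal GDP 1995 = 37.85·54 + 27.39·108 + 45.54·69 = 8144.28.
Real GDP 1998 (at 1995 prices) = 37.85·85 + 27.39·169 + 45.54·60 = 10578.56.
Real growth = 10578.56/8144.28 − 1 = 0.2989.

29.89%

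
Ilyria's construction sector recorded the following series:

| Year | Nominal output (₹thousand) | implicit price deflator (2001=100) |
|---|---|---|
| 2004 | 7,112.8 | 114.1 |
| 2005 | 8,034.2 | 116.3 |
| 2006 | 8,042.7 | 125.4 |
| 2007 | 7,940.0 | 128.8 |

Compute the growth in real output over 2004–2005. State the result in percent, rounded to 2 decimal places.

Real output 2004 = 7112.8/1.141 = 6233.83.
Real output 2005 = 8034.2/1.163 = 6908.17.
Change = 6908.17/6233.83 − 1 = 0.1082.

10.82%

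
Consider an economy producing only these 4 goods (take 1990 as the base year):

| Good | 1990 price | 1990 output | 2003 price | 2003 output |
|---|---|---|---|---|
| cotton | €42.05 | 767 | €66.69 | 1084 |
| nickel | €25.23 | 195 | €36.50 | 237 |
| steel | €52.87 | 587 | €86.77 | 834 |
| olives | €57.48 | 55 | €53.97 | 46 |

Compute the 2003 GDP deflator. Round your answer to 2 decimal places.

158.49

Nominal GDP 2003 = 66.69·1084 + 36.50·237 + 86.77·834 + 53.97·46 = 155791.26.
Real GDP 2003 (at 1990 prices) = 42.05·1084 + 25.23·237 + 52.87·834 + 57.48·46 = 98299.37.
Deflator = Nominal/Real × 100 = 155791.26/98299.37 × 100 = 158.487.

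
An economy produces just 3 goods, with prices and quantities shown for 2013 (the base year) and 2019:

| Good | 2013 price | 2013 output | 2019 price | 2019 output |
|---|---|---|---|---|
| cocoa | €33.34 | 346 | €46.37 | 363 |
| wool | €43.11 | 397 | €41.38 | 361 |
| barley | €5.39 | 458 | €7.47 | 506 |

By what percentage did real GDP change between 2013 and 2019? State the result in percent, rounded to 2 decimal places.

Real GDP 2013 = Nominal GDP 2013 = 33.34·346 + 43.11·397 + 5.39·458 = 31118.93.
Real GDP 2019 (at 2013 prices) = 33.34·363 + 43.11·361 + 5.39·506 = 30392.47.
Real growth = 30392.47/31118.93 − 1 = -0.0233.

-2.33%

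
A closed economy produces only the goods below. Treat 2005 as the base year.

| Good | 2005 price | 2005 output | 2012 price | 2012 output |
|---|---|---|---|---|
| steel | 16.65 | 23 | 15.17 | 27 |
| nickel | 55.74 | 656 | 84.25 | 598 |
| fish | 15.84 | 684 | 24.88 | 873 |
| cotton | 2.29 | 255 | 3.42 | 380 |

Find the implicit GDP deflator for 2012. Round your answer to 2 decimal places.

152.25

Nominal GDP 2012 = 15.17·27 + 84.25·598 + 24.88·873 + 3.42·380 = 73810.93.
Real GDP 2012 (at 2005 prices) = 16.65·27 + 55.74·598 + 15.84·873 + 2.29·380 = 48480.59.
Deflator = Nominal/Real × 100 = 73810.93/48480.59 × 100 = 152.248.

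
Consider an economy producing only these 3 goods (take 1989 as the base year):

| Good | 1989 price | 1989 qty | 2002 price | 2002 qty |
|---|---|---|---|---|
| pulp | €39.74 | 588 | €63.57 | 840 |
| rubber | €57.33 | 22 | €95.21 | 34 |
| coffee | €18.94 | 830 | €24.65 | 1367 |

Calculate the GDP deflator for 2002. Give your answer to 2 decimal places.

Nominal GDP 2002 = 63.57·840 + 95.21·34 + 24.65·1367 = 90332.49.
Real GDP 2002 (at 1989 prices) = 39.74·840 + 57.33·34 + 18.94·1367 = 61221.80.
Deflator = Nominal/Real × 100 = 90332.49/61221.80 × 100 = 147.550.

147.55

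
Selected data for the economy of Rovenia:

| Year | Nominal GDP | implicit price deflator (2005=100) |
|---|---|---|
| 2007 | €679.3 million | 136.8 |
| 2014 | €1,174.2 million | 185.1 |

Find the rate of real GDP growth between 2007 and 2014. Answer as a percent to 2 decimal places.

Real GDP 2007 = 679.3 / 1.368 = 496.56.
Real GDP 2014 = 1174.2 / 1.851 = 634.36.
Real growth = 634.36 / 496.56 − 1 = 0.2775.

27.75%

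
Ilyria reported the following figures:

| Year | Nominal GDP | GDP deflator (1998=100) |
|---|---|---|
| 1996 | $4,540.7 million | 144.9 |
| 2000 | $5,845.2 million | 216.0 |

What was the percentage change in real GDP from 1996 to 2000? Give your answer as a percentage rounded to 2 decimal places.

Real GDP 1996 = 4540.7 / 1.449 = 3133.68.
Real GDP 2000 = 5845.2 / 2.160 = 2706.11.
Real growth = 2706.11 / 3133.68 − 1 = -0.1364.

-13.64%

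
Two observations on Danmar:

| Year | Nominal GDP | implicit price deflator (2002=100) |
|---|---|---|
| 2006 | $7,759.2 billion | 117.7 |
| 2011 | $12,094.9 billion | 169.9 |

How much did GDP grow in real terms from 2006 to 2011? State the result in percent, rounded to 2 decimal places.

Deflate each year: 2006 → 7759.2/1.177 = 6592.35; 2011 → 12094.9/1.699 = 7118.83.
So real GDP changed by 7118.83/6592.35 − 1 = 0.0799, i.e. 7.99%.

7.99%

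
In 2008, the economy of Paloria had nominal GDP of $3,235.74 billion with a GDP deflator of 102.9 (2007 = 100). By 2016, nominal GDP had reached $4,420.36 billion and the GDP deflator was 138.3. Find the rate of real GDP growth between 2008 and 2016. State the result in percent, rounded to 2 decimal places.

Deflate each year: 2008 → 3235.74/1.029 = 3144.55; 2016 → 4420.36/1.383 = 3196.21.
So real GDP changed by 3196.21/3144.55 − 1 = 0.0164, i.e. 1.64%.

1.64%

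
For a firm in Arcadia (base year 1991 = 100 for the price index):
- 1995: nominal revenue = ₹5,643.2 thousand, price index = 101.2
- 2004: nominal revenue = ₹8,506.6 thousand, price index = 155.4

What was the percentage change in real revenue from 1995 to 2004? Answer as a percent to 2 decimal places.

Deflate each year: 1995 → 5643.2/1.012 = 5576.28; 2004 → 8506.6/1.554 = 5474.00.
So real revenue changed by 5474.00/5576.28 − 1 = -0.0183, i.e. -1.83%.

-1.83%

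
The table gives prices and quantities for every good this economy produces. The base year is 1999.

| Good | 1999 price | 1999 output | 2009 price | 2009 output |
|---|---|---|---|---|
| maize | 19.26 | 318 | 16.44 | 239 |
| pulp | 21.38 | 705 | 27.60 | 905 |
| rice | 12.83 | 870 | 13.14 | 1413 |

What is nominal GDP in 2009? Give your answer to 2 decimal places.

47473.98

Nominal GDP 2009 = Σ (p_2009 × q_2009) = 16.44·239 + 27.60·905 + 13.14·1413 = 47473.98.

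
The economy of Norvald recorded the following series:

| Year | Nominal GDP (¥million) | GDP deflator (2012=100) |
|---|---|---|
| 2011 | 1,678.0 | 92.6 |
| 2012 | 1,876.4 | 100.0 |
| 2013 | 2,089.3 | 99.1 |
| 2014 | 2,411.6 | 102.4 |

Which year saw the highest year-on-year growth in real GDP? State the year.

2013

2012: real = 1876.4/1.000 = 1876.40; growth vs 2011 (1812.10) = 3.55%.
2013: real = 2089.3/0.991 = 2108.27; growth vs 2012 (1876.40) = 12.36%.
2014: real = 2411.6/1.024 = 2355.08; growth vs 2013 (2108.27) = 11.71%.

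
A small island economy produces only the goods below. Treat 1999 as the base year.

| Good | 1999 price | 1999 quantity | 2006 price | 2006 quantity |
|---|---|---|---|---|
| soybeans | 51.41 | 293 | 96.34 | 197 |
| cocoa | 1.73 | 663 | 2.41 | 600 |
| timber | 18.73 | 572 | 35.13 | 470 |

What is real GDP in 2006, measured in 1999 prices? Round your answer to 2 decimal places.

19968.87

Real GDP 2006 = Σ (p_1999 × q_2006) = 51.41·197 + 1.73·600 + 18.73·470 = 19968.87.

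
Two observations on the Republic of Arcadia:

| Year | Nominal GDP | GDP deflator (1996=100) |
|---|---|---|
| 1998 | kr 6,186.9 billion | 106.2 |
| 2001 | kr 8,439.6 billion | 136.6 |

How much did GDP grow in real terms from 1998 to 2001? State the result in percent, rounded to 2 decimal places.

6.05%

Real GDP 1998 = 6186.9 / 1.062 = 5825.71.
Real GDP 2001 = 8439.6 / 1.366 = 6178.33.
Real growth = 6178.33 / 5825.71 − 1 = 0.0605.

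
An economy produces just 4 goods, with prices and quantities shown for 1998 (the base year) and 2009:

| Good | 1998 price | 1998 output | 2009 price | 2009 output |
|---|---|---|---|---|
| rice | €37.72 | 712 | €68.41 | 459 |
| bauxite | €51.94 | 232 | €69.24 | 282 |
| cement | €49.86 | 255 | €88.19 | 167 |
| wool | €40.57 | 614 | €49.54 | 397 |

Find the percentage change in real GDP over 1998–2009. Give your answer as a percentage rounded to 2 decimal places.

Real GDP 1998 = Nominal GDP 1998 = 37.72·712 + 51.94·232 + 49.86·255 + 40.57·614 = 76531.00.
Real GDP 2009 (at 1998 prices) = 37.72·459 + 51.94·282 + 49.86·167 + 40.57·397 = 56393.47.
Real growth = 56393.47/76531.00 − 1 = -0.2631.

-26.31%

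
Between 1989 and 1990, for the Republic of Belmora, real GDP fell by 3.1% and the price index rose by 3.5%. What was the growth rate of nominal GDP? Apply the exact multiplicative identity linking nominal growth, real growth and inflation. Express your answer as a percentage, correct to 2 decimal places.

(1 + g_nom) = (1 + g_real)(1 + π) = 0.9690 × 1.0350 = 1.00292.

0.29%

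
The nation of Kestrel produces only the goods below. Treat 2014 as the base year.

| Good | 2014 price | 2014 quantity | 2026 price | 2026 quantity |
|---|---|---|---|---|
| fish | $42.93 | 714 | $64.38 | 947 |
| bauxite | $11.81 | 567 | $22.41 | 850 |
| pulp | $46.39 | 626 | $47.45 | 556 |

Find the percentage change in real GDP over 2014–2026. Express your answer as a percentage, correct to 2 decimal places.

Real GDP 2014 = Nominal GDP 2014 = 42.93·714 + 11.81·567 + 46.39·626 = 66388.43.
Real GDP 2026 (at 2014 prices) = 42.93·947 + 11.81·850 + 46.39·556 = 76486.05.
Real growth = 76486.05/66388.43 − 1 = 0.1521.

15.21%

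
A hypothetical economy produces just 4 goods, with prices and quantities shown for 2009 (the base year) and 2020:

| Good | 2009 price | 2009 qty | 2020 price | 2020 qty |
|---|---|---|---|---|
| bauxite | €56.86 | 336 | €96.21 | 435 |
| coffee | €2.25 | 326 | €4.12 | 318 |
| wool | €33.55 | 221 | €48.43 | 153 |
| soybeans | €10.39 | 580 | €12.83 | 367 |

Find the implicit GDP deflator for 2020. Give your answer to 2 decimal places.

Nominal GDP 2020 = 96.21·435 + 4.12·318 + 48.43·153 + 12.83·367 = 55279.91.
Real GDP 2020 (at 2009 prices) = 56.86·435 + 2.25·318 + 33.55·153 + 10.39·367 = 34395.88.
Deflator = Nominal/Real × 100 = 55279.91/34395.88 × 100 = 160.717.

160.72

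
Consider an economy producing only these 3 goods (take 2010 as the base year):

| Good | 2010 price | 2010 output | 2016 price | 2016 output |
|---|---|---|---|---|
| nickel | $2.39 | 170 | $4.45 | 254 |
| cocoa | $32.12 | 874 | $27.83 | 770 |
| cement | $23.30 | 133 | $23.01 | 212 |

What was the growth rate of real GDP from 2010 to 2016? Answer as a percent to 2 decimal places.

-4.11%

Real GDP 2010 = Nominal GDP 2010 = 2.39·170 + 32.12·874 + 23.30·133 = 31578.08.
Real GDP 2016 (at 2010 prices) = 2.39·254 + 32.12·770 + 23.30·212 = 30279.06.
Real growth = 30279.06/31578.08 − 1 = -0.0411.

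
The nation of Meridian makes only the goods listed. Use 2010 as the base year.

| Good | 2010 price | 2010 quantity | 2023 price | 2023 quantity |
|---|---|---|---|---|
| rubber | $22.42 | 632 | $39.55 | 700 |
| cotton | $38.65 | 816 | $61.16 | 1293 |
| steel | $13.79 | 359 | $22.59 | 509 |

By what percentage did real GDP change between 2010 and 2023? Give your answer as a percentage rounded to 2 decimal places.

43.49%

Real GDP 2010 = Nominal GDP 2010 = 22.42·632 + 38.65·816 + 13.79·359 = 50658.45.
Real GDP 2023 (at 2010 prices) = 22.42·700 + 38.65·1293 + 13.79·509 = 72687.56.
Real growth = 72687.56/50658.45 − 1 = 0.4349.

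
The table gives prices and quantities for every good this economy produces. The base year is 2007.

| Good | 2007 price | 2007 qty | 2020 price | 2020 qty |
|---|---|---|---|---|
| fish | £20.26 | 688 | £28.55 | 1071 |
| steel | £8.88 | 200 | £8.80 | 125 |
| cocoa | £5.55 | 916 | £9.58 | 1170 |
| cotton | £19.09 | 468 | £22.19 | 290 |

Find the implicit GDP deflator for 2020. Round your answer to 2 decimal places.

Nominal GDP 2020 = 28.55·1071 + 8.80·125 + 9.58·1170 + 22.19·290 = 49320.75.
Real GDP 2020 (at 2007 prices) = 20.26·1071 + 8.88·125 + 5.55·1170 + 19.09·290 = 34838.06.
Deflator = Nominal/Real × 100 = 49320.75/34838.06 × 100 = 141.571.

141.57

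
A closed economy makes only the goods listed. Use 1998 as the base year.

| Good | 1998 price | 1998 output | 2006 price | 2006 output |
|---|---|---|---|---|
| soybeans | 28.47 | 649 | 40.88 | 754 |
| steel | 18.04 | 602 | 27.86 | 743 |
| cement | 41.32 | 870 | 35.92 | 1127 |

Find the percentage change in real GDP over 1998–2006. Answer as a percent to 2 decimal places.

Real GDP 1998 = Nominal GDP 1998 = 28.47·649 + 18.04·602 + 41.32·870 = 65285.51.
Real GDP 2006 (at 1998 prices) = 28.47·754 + 18.04·743 + 41.32·1127 = 81437.74.
Real growth = 81437.74/65285.51 − 1 = 0.2474.

24.74%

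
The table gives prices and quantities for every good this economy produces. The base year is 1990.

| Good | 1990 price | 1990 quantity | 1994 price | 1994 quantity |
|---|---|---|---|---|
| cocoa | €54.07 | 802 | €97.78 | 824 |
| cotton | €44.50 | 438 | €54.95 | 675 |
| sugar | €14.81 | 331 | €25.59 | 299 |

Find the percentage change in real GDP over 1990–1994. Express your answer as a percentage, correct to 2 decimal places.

Real GDP 1990 = Nominal GDP 1990 = 54.07·802 + 44.50·438 + 14.81·331 = 67757.25.
Real GDP 1994 (at 1990 prices) = 54.07·824 + 44.50·675 + 14.81·299 = 79019.37.
Real growth = 79019.37/67757.25 − 1 = 0.1662.

16.62%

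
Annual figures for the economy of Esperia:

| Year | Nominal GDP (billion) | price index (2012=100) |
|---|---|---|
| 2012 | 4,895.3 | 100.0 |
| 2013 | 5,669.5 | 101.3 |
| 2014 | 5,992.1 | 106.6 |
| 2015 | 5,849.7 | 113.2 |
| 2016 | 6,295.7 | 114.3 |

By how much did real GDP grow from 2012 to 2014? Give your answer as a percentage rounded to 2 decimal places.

14.83%

Real GDP 2012 = 4895.3/1.000 = 4895.30.
Real GDP 2014 = 5992.1/1.066 = 5621.11.
Change = 5621.11/4895.30 − 1 = 0.1483.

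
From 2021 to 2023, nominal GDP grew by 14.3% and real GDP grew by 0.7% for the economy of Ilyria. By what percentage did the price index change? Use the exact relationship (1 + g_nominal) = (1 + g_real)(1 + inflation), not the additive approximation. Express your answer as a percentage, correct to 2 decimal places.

(1 + g_nom) = (1 + g_real)(1 + π), so π = 1.1430 / 1.0070 − 1 = 0.13505.

13.51%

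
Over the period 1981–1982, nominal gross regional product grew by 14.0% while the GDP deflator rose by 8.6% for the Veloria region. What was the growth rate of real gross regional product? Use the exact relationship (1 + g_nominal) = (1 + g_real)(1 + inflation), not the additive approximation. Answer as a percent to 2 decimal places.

4.97%

(1 + g_nom) = (1 + g_real)(1 + π), so g_real = 1.1400 / 1.0860 − 1 = 0.04972.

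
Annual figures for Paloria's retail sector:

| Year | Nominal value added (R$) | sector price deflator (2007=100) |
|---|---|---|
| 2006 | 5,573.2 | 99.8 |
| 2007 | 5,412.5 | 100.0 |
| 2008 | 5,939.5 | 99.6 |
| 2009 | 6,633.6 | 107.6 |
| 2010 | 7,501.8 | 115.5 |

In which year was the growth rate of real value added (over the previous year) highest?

2007: real = 5412.5/1.000 = 5412.50; growth vs 2006 (5584.37) = -3.08%.
2008: real = 5939.5/0.996 = 5963.35; growth vs 2007 (5412.50) = 10.18%.
2009: real = 6633.6/1.076 = 6165.06; growth vs 2008 (5963.35) = 3.38%.
2010: real = 7501.8/1.155 = 6495.06; growth vs 2009 (6165.06) = 5.35%.

2008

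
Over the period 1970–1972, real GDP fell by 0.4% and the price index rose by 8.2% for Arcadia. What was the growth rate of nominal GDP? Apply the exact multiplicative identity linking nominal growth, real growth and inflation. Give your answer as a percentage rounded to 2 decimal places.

(1 + g_nom) = (1 + g_real)(1 + π) = 0.9960 × 1.0820 = 1.07767.

7.77%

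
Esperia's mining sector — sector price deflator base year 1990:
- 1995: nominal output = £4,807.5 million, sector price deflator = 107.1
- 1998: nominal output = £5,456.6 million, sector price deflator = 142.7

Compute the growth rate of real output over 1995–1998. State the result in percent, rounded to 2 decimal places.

Deflate each year: 1995 → 4807.5/1.071 = 4488.80; 1998 → 5456.6/1.427 = 3823.83.
So real output changed by 3823.83/4488.80 − 1 = -0.1481, i.e. -14.81%.

-14.81%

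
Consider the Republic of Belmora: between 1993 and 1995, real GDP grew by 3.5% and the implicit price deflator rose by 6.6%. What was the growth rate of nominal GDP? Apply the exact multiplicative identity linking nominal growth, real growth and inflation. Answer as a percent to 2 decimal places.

(1 + g_nom) = (1 + g_real)(1 + π) = 1.0350 × 1.0660 = 1.10331.

10.33%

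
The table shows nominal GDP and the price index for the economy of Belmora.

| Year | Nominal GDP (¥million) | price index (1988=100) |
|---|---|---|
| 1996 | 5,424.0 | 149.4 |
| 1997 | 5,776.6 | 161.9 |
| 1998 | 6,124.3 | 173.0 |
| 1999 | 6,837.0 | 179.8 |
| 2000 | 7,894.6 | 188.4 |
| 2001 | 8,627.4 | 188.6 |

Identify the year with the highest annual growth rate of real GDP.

2000

1997: real = 5776.6/1.619 = 3568.00; growth vs 1996 (3630.52) = -1.72%.
1998: real = 6124.3/1.730 = 3540.06; growth vs 1997 (3568.00) = -0.78%.
1999: real = 6837.0/1.798 = 3802.56; growth vs 1998 (3540.06) = 7.42%.
2000: real = 7894.6/1.884 = 4190.34; growth vs 1999 (3802.56) = 10.20%.
2001: real = 8627.4/1.886 = 4574.44; growth vs 2000 (4190.34) = 9.17%.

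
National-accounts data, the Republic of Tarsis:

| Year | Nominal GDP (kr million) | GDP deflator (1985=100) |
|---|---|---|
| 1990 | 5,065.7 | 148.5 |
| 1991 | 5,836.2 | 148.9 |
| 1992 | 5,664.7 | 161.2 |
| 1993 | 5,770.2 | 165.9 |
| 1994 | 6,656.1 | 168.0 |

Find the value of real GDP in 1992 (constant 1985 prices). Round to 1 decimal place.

kr 3,514.1 million

Real GDP 1992 = 5664.7 / 1.612 = 3514.08.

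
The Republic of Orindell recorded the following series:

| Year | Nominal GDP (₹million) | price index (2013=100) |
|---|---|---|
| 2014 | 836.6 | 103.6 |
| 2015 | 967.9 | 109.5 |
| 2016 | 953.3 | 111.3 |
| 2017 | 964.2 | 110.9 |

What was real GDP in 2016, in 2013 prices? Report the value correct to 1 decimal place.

₹856.5 million

Real GDP 2016 = 953.3 / 1.113 = 856.51.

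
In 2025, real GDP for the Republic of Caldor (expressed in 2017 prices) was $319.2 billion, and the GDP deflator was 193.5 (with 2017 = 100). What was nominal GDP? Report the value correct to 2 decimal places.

$617.65 billion

Nominal GDP = Real × (GDP deflator/100) = 319.2 × 1.935 = 617.65.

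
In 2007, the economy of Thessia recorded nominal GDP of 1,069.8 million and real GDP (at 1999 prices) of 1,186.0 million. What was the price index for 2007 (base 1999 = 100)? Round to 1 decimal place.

price index = (Nominal / Real) × 100 = 1069.8 / 1186.0 × 100 = 90.20.

90.2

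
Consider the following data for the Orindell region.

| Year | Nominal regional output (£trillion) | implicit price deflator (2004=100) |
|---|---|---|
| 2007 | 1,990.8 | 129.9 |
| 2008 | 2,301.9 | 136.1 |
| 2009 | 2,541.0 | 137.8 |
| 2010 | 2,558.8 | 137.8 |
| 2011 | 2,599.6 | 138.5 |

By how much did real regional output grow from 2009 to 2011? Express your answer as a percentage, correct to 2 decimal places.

1.79%

Real regional output 2009 = 2541.0/1.378 = 1843.98.
Real regional output 2011 = 2599.6/1.385 = 1876.97.
Change = 1876.97/1843.98 − 1 = 0.0179.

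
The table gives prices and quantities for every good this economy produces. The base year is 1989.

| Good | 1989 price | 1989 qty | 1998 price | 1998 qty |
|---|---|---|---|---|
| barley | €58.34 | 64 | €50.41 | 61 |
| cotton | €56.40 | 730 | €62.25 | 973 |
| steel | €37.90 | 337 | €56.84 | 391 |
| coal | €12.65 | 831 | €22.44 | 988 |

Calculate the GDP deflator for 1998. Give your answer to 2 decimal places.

Nominal GDP 1998 = 50.41·61 + 62.25·973 + 56.84·391 + 22.44·988 = 108039.42.
Real GDP 1998 (at 1989 prices) = 58.34·61 + 56.40·973 + 37.90·391 + 12.65·988 = 85753.04.
Deflator = Nominal/Real × 100 = 108039.42/85753.04 × 100 = 125.989.

125.99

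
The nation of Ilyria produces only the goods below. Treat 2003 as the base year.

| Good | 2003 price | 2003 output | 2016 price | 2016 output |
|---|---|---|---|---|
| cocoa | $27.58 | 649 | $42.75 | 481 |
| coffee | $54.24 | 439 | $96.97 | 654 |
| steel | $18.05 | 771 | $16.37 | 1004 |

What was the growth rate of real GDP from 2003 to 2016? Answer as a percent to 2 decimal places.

Real GDP 2003 = Nominal GDP 2003 = 27.58·649 + 54.24·439 + 18.05·771 = 55627.33.
Real GDP 2016 (at 2003 prices) = 27.58·481 + 54.24·654 + 18.05·1004 = 66861.14.
Real growth = 66861.14/55627.33 − 1 = 0.2019.

20.19%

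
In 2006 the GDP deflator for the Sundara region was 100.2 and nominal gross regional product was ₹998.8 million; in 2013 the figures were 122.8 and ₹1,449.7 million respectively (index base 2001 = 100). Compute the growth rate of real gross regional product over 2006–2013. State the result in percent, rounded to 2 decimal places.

Deflate each year: 2006 → 998.8/1.002 = 996.81; 2013 → 1449.7/1.228 = 1180.54.
So real gross regional product changed by 1180.54/996.81 − 1 = 0.1843, i.e. 18.43%.

18.43%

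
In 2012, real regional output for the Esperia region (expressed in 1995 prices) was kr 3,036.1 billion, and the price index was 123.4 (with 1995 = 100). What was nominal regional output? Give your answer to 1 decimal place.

kr 3,746.5 billion

Nominal regional output = Real × (price index/100) = 3036.1 × 1.234 = 3746.55.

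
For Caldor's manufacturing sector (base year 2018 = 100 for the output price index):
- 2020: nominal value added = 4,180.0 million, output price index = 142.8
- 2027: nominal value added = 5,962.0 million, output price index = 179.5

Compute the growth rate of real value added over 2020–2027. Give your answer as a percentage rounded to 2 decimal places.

Real value added 2020 = 4180.0 / 1.428 = 2927.17.
Real value added 2027 = 5962.0 / 1.795 = 3321.45.
Real growth = 3321.45 / 2927.17 − 1 = 0.1347.

13.47%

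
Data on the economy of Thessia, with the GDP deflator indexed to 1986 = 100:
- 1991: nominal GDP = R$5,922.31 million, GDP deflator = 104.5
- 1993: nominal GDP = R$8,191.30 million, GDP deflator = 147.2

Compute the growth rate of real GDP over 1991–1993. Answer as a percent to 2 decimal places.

-1.81%

Real GDP 1991 = 5922.31 / 1.045 = 5667.28.
Real GDP 1993 = 8191.30 / 1.472 = 5564.74.
Real growth = 5564.74 / 5667.28 − 1 = -0.0181.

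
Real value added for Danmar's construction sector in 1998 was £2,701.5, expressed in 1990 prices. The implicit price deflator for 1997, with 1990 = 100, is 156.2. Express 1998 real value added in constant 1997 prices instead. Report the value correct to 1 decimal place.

Real value added in 1997 prices = Real value added in 1990 prices × (P_1997/P_1990) = 2701.5 × 1.562 = 4219.74.

£4,219.7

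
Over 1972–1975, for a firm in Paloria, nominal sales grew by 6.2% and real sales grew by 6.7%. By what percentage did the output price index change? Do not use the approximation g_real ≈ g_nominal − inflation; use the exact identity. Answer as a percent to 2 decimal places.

-0.47%

(1 + g_nom) = (1 + g_real)(1 + π), so π = 1.0620 / 1.0670 − 1 = -0.00469.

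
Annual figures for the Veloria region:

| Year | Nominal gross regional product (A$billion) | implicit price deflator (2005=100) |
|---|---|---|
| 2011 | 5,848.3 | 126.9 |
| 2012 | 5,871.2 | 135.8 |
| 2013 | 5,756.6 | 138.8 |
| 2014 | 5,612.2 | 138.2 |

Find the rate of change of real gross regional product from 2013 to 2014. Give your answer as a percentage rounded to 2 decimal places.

-2.09%

Real gross regional product 2013 = 5756.6/1.388 = 4147.41.
Real gross regional product 2014 = 5612.2/1.382 = 4060.93.
Change = 4060.93/4147.41 − 1 = -0.0209.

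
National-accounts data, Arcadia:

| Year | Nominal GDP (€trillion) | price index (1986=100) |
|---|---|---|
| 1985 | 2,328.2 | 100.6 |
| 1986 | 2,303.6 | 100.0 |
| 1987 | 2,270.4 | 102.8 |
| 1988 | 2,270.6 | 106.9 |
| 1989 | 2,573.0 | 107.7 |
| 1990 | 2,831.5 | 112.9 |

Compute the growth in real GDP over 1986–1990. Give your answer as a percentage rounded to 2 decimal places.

Real GDP 1986 = 2303.6/1.000 = 2303.60.
Real GDP 1990 = 2831.5/1.129 = 2507.97.
Change = 2507.97/2303.60 − 1 = 0.0887.

8.87%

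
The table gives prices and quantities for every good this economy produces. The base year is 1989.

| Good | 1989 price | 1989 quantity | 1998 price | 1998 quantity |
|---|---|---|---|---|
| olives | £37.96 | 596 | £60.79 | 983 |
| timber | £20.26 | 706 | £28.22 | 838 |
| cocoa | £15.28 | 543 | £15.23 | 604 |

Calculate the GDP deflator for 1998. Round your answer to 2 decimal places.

Nominal GDP 1998 = 60.79·983 + 28.22·838 + 15.23·604 = 92603.85.
Real GDP 1998 (at 1989 prices) = 37.96·983 + 20.26·838 + 15.28·604 = 63521.68.
Deflator = Nominal/Real × 100 = 92603.85/63521.68 × 100 = 145.783.

145.78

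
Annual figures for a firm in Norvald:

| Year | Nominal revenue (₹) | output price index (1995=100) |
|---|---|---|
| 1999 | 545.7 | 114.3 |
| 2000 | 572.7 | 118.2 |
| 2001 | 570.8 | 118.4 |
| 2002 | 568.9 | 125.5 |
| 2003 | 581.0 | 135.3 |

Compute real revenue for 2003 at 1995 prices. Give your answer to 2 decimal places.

Real revenue 2003 = 581.0 / 1.353 = 429.42.

₹429.42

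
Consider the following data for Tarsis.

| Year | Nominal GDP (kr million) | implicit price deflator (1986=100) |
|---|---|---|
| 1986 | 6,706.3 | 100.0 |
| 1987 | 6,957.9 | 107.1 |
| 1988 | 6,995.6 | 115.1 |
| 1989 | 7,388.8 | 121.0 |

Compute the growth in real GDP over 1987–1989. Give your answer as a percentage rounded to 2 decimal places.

Real GDP 1987 = 6957.9/1.071 = 6496.64.
Real GDP 1989 = 7388.8/1.210 = 6106.45.
Change = 6106.45/6496.64 − 1 = -0.0601.

-6.01%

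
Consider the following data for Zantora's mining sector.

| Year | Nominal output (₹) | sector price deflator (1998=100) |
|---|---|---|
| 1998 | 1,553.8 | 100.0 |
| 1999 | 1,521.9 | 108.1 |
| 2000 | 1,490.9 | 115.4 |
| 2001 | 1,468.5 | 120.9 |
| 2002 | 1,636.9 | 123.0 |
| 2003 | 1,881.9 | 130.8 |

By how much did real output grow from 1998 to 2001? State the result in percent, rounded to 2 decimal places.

Real output 1998 = 1553.8/1.000 = 1553.80.
Real output 2001 = 1468.5/1.209 = 1214.64.
Change = 1214.64/1553.80 − 1 = -0.2183.

-21.83%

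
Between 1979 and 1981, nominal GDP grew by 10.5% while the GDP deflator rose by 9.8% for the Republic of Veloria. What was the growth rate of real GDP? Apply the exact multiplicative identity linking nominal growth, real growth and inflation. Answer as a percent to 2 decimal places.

0.64%

(1 + g_nom) = (1 + g_real)(1 + π), so g_real = 1.1050 / 1.0980 − 1 = 0.00638.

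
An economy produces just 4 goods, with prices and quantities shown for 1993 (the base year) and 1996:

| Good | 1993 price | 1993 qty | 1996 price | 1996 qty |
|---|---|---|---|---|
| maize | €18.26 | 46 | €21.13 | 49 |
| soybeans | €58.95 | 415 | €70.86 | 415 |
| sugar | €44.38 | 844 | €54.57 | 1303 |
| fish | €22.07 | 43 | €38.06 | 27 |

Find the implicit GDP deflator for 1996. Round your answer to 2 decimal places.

Nominal GDP 1996 = 21.13·49 + 70.86·415 + 54.57·1303 + 38.06·27 = 102574.60.
Real GDP 1996 (at 1993 prices) = 18.26·49 + 58.95·415 + 44.38·1303 + 22.07·27 = 83782.02.
Deflator = Nominal/Real × 100 = 102574.60/83782.02 × 100 = 122.430.

122.43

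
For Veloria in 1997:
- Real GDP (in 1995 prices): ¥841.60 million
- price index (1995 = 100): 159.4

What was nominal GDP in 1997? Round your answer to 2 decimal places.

¥1,341.51 million

Nominal GDP = Real × (price index/100) = 841.60 × 1.594 = 1341.51.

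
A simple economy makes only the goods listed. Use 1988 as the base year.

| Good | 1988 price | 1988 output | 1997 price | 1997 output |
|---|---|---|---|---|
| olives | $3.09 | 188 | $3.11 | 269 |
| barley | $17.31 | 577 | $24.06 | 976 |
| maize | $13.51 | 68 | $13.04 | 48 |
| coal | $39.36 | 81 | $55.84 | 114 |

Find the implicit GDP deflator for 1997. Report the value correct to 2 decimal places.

136.96

Nominal GDP 1997 = 3.11·269 + 24.06·976 + 13.04·48 + 55.84·114 = 31310.83.
Real GDP 1997 (at 1988 prices) = 3.09·269 + 17.31·976 + 13.51·48 + 39.36·114 = 22861.29.
Deflator = Nominal/Real × 100 = 31310.83/22861.29 × 100 = 136.960.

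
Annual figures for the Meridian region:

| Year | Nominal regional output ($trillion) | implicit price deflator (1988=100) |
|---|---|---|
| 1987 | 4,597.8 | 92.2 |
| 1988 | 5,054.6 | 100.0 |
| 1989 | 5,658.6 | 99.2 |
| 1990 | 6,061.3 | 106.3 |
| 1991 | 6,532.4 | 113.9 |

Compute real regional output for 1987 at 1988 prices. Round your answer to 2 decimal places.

$4,986.77 trillion

Real regional output 1987 = 4597.8 / 0.922 = 4986.77.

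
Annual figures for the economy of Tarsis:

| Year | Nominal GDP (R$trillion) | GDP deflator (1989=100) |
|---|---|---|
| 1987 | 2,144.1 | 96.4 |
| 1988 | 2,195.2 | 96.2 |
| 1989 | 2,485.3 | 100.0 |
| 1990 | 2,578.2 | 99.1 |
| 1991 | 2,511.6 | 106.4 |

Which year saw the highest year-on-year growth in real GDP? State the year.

1989

1988: real = 2195.2/0.962 = 2281.91; growth vs 1987 (2224.17) = 2.60%.
1989: real = 2485.3/1.000 = 2485.30; growth vs 1988 (2281.91) = 8.91%.
1990: real = 2578.2/0.991 = 2601.61; growth vs 1989 (2485.30) = 4.68%.
1991: real = 2511.6/1.064 = 2360.53; growth vs 1990 (2601.61) = -9.27%.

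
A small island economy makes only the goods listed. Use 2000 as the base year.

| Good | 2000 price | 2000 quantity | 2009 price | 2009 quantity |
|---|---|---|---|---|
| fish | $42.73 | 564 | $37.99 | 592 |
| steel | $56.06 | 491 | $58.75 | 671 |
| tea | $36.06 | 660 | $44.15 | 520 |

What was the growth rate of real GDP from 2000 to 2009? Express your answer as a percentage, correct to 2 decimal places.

8.27%

Real GDP 2000 = Nominal GDP 2000 = 42.73·564 + 56.06·491 + 36.06·660 = 75424.78.
Real GDP 2009 (at 2000 prices) = 42.73·592 + 56.06·671 + 36.06·520 = 81663.62.
Real growth = 81663.62/75424.78 − 1 = 0.0827.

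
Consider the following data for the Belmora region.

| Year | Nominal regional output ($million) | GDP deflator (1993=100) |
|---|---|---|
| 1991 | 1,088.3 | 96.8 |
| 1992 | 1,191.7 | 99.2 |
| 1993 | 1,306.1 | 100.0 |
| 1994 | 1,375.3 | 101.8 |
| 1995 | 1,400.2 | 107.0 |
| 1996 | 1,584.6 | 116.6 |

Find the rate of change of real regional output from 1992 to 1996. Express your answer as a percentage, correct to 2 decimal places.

13.13%

Real regional output 1992 = 1191.7/0.992 = 1201.31.
Real regional output 1996 = 1584.6/1.166 = 1359.01.
Change = 1359.01/1201.31 − 1 = 0.1313.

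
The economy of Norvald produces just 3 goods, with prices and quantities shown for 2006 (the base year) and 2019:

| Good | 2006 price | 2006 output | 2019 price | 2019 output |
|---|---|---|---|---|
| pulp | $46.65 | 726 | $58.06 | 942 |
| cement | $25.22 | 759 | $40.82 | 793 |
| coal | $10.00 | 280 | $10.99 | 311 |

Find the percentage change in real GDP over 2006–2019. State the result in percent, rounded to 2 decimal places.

20.15%

Real GDP 2006 = Nominal GDP 2006 = 46.65·726 + 25.22·759 + 10.00·280 = 55809.88.
Real GDP 2019 (at 2006 prices) = 46.65·942 + 25.22·793 + 10.00·311 = 67053.76.
Real growth = 67053.76/55809.88 − 1 = 0.2015.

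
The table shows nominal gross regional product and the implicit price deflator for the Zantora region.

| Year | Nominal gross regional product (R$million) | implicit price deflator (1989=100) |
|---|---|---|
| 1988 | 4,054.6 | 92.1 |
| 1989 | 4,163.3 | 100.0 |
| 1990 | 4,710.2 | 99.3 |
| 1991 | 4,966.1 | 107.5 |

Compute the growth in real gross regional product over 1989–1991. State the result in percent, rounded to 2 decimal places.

10.96%

Real gross regional product 1989 = 4163.3/1.000 = 4163.30.
Real gross regional product 1991 = 4966.1/1.075 = 4619.63.
Change = 4619.63/4163.30 − 1 = 0.1096.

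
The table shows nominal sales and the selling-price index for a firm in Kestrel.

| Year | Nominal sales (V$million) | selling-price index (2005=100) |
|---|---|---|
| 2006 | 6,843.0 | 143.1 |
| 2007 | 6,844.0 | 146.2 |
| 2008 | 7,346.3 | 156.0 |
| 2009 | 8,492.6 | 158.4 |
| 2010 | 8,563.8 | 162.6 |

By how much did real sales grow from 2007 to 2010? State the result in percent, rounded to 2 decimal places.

Real sales 2007 = 6844.0/1.462 = 4681.26.
Real sales 2010 = 8563.8/1.626 = 5266.79.
Change = 5266.79/4681.26 − 1 = 0.1251.

12.51%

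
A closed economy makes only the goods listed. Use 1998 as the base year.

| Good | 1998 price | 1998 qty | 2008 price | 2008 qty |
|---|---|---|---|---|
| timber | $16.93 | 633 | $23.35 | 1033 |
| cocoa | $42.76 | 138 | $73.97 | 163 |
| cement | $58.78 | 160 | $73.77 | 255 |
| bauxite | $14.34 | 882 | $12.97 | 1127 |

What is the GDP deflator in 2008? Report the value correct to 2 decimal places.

Nominal GDP 2008 = 23.35·1033 + 73.97·163 + 73.77·255 + 12.97·1127 = 69606.20.
Real GDP 2008 (at 1998 prices) = 16.93·1033 + 42.76·163 + 58.78·255 + 14.34·1127 = 55608.65.
Deflator = Nominal/Real × 100 = 69606.20/55608.65 × 100 = 125.172.

125.17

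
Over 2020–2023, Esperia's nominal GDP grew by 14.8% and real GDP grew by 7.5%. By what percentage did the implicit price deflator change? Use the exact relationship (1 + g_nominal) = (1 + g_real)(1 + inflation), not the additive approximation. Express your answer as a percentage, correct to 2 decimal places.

6.79%

(1 + g_nom) = (1 + g_real)(1 + π), so π = 1.1480 / 1.0750 − 1 = 0.06791.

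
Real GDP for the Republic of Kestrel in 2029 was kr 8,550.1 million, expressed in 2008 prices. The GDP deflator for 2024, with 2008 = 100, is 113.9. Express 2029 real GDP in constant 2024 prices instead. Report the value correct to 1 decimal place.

Real GDP in 2024 prices = Real GDP in 2008 prices × (P_2024/P_2008) = 8550.1 × 1.139 = 9738.56.

kr 9,738.6 million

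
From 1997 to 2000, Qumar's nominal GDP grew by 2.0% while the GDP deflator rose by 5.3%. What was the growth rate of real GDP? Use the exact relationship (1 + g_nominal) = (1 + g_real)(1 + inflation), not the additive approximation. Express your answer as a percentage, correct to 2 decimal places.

-3.13%

(1 + g_nom) = (1 + g_real)(1 + π), so g_real = 1.0200 / 1.0530 − 1 = -0.03134.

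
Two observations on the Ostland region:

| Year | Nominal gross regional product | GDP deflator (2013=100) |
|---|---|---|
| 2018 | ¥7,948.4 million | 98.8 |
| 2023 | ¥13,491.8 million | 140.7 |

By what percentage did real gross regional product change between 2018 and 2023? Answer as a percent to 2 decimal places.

19.19%

Deflate each year: 2018 → 7948.4/0.988 = 8044.94; 2023 → 13491.8/1.407 = 9589.05.
So real gross regional product changed by 9589.05/8044.94 − 1 = 0.1919, i.e. 19.19%.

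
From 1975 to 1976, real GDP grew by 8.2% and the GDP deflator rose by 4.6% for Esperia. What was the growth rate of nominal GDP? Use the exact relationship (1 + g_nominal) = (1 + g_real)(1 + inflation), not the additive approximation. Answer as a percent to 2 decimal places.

(1 + g_nom) = (1 + g_real)(1 + π) = 1.0820 × 1.0460 = 1.13177.

13.18%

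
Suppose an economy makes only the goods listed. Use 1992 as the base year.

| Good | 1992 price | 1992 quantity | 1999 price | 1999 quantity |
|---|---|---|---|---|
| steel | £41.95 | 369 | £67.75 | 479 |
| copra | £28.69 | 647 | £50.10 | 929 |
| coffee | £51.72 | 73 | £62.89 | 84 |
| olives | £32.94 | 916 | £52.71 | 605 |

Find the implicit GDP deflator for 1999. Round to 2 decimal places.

163.57

Nominal GDP 1999 = 67.75·479 + 50.10·929 + 62.89·84 + 52.71·605 = 116167.46.
Real GDP 1999 (at 1992 prices) = 41.95·479 + 28.69·929 + 51.72·84 + 32.94·605 = 71020.24.
Deflator = Nominal/Real × 100 = 116167.46/71020.24 × 100 = 163.570.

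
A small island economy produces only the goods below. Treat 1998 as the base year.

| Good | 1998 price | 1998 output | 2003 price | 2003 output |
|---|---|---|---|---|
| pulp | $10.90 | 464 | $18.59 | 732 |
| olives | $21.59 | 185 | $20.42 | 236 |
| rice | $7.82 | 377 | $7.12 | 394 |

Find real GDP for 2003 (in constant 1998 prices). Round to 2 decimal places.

$16155.12

Real GDP 2003 = Σ (p_1998 × q_2003) = 10.90·732 + 21.59·236 + 7.82·394 = 16155.12.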